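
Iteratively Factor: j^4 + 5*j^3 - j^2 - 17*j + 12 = (j + 4)*(j^3 + j^2 - 5*j + 3) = (j - 1)*(j + 4)*(j^2 + 2*j - 3) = (j - 1)*(j + 3)*(j + 4)*(j - 1)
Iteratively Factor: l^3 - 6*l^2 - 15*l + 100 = (l - 5)*(l^2 - l - 20) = (l - 5)*(l + 4)*(l - 5)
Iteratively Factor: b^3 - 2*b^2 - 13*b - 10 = (b + 2)*(b^2 - 4*b - 5) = (b - 5)*(b + 2)*(b + 1)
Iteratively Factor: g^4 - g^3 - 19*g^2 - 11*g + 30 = (g - 1)*(g^3 - 19*g - 30) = (g - 1)*(g + 2)*(g^2 - 2*g - 15) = (g - 1)*(g + 2)*(g + 3)*(g - 5)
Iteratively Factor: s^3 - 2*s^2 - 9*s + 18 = (s - 3)*(s^2 + s - 6) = (s - 3)*(s + 3)*(s - 2)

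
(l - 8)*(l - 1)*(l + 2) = l^3 - 7*l^2 - 10*l + 16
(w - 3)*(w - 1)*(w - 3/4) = w^3 - 19*w^2/4 + 6*w - 9/4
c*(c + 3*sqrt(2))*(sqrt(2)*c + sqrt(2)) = sqrt(2)*c^3 + sqrt(2)*c^2 + 6*c^2 + 6*c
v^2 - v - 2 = (v - 2)*(v + 1)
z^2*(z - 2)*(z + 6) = z^4 + 4*z^3 - 12*z^2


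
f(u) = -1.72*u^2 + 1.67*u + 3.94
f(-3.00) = -16.55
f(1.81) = 1.33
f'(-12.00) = 42.95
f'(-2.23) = 9.34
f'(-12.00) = 42.95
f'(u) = 1.67 - 3.44*u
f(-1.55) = -2.78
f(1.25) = 3.34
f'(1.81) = -4.56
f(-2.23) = -8.34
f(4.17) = -19.01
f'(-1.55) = 7.00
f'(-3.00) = 11.99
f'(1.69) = -4.14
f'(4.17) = -12.67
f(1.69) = 1.85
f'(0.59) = -0.36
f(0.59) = 4.33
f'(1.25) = -2.63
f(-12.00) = -263.78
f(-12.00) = -263.78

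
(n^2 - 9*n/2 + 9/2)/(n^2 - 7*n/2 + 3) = (n - 3)/(n - 2)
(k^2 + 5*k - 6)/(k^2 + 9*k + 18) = (k - 1)/(k + 3)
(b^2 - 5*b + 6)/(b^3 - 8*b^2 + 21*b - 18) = 1/(b - 3)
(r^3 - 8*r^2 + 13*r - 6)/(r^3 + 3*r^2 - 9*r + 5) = (r - 6)/(r + 5)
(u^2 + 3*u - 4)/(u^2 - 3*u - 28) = (u - 1)/(u - 7)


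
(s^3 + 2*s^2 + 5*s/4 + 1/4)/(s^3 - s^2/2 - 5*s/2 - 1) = (s + 1/2)/(s - 2)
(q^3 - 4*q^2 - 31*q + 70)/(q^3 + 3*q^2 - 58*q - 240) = (q^2 - 9*q + 14)/(q^2 - 2*q - 48)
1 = 1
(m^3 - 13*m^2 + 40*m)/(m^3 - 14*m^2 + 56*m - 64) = m*(m - 5)/(m^2 - 6*m + 8)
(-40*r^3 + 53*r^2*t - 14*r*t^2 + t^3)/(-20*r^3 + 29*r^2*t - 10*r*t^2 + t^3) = (8*r - t)/(4*r - t)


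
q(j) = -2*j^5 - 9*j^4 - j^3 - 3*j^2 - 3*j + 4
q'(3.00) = -1830.00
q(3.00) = -1274.00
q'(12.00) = -270075.00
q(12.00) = -686480.00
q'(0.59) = -16.19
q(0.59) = -0.25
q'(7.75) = -53062.16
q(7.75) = -89048.77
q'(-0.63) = 7.02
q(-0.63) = 3.73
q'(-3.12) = 132.30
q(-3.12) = -247.01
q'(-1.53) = 73.30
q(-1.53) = -27.40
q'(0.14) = -4.00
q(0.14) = 3.51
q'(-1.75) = 97.46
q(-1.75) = -46.16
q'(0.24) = -5.14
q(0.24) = 3.06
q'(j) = -10*j^4 - 36*j^3 - 3*j^2 - 6*j - 3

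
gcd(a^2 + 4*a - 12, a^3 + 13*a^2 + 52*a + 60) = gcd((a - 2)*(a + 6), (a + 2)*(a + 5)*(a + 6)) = a + 6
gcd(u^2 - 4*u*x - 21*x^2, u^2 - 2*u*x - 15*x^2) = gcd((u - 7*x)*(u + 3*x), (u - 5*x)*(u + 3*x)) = u + 3*x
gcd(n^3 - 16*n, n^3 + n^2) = n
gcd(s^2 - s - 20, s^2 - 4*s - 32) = s + 4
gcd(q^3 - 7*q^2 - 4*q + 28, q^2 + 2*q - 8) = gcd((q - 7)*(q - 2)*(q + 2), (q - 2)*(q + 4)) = q - 2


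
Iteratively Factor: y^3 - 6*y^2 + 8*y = (y - 4)*(y^2 - 2*y) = y*(y - 4)*(y - 2)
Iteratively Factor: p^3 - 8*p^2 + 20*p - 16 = (p - 2)*(p^2 - 6*p + 8) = (p - 2)^2*(p - 4)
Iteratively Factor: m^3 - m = (m)*(m^2 - 1) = m*(m + 1)*(m - 1)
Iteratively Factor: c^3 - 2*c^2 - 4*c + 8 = (c - 2)*(c^2 - 4) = (c - 2)*(c + 2)*(c - 2)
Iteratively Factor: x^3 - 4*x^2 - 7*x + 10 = (x - 1)*(x^2 - 3*x - 10) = (x - 1)*(x + 2)*(x - 5)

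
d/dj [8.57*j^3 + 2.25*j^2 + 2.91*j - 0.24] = 25.71*j^2 + 4.5*j + 2.91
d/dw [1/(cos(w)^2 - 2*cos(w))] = 2*(-sin(w)/cos(w)^2 + tan(w))/(cos(w) - 2)^2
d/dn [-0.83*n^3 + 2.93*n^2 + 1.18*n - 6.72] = -2.49*n^2 + 5.86*n + 1.18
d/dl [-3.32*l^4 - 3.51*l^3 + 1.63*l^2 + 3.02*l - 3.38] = -13.28*l^3 - 10.53*l^2 + 3.26*l + 3.02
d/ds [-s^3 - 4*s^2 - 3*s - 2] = -3*s^2 - 8*s - 3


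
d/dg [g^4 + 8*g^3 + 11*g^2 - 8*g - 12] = 4*g^3 + 24*g^2 + 22*g - 8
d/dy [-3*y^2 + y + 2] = 1 - 6*y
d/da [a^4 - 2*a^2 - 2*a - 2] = 4*a^3 - 4*a - 2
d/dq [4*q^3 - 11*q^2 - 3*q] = 12*q^2 - 22*q - 3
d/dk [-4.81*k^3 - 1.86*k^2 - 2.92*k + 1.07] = -14.43*k^2 - 3.72*k - 2.92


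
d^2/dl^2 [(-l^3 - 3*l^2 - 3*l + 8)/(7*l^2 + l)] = 2*(-127*l^3 + 1176*l^2 + 168*l + 8)/(l^3*(343*l^3 + 147*l^2 + 21*l + 1))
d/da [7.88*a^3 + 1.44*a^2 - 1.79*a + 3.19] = 23.64*a^2 + 2.88*a - 1.79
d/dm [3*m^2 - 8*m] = 6*m - 8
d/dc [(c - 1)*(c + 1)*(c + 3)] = 3*c^2 + 6*c - 1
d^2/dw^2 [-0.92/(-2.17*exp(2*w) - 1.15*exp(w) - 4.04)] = (0.92*(4.34*exp(w) + 1.15)*(8.68*exp(w) + 2.3)*exp(w) - (7.9856*exp(w) + 1.058)*(2.17*exp(2*w) + 1.15*exp(w) + 4.04))*exp(w)/(2.17*exp(2*w) + 1.15*exp(w) + 4.04)^3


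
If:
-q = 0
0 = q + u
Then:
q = 0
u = 0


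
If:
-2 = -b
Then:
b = 2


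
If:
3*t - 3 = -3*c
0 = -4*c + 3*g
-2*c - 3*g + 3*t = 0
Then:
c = 1/3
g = 4/9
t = 2/3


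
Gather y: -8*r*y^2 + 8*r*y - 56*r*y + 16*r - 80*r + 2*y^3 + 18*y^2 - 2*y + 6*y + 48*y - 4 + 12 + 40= -64*r + 2*y^3 + y^2*(18 - 8*r) + y*(52 - 48*r) + 48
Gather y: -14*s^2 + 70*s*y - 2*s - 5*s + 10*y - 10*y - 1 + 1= -14*s^2 + 70*s*y - 7*s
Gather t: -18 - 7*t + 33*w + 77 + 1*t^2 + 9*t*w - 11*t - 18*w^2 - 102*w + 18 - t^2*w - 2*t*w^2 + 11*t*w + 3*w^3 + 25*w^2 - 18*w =t^2*(1 - w) + t*(-2*w^2 + 20*w - 18) + 3*w^3 + 7*w^2 - 87*w + 77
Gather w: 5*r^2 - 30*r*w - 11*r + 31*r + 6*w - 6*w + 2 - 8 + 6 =5*r^2 - 30*r*w + 20*r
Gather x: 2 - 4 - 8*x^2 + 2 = -8*x^2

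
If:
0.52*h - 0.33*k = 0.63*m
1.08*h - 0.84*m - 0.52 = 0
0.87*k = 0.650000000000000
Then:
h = 0.49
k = 0.75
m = 0.02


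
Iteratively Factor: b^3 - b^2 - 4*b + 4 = (b - 1)*(b^2 - 4) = (b - 1)*(b + 2)*(b - 2)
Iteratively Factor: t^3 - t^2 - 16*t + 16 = (t - 4)*(t^2 + 3*t - 4) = (t - 4)*(t + 4)*(t - 1)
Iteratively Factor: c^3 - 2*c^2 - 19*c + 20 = (c + 4)*(c^2 - 6*c + 5) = (c - 1)*(c + 4)*(c - 5)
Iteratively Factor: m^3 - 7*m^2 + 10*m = (m - 2)*(m^2 - 5*m) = (m - 5)*(m - 2)*(m)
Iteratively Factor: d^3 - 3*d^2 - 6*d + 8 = (d - 1)*(d^2 - 2*d - 8) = (d - 1)*(d + 2)*(d - 4)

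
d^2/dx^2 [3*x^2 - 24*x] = 6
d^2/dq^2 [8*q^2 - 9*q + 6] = 16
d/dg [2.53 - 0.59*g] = -0.590000000000000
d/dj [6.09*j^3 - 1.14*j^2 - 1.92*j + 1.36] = 18.27*j^2 - 2.28*j - 1.92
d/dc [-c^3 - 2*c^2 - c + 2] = -3*c^2 - 4*c - 1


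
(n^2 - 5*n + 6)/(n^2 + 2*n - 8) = (n - 3)/(n + 4)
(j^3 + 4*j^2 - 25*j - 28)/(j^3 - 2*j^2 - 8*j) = (j^2 + 8*j + 7)/(j*(j + 2))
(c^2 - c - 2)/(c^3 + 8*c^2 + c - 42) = (c + 1)/(c^2 + 10*c + 21)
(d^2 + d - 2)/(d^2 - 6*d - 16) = (d - 1)/(d - 8)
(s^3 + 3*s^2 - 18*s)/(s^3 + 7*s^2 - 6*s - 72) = s/(s + 4)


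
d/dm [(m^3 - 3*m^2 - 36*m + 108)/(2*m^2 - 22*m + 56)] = (m^4 - 22*m^3 + 153*m^2 - 384*m + 180)/(2*(m^4 - 22*m^3 + 177*m^2 - 616*m + 784))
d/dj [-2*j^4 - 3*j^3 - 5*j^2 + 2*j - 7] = -8*j^3 - 9*j^2 - 10*j + 2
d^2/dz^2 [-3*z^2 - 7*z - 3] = -6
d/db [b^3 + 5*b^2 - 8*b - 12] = 3*b^2 + 10*b - 8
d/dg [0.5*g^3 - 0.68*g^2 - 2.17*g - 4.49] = 1.5*g^2 - 1.36*g - 2.17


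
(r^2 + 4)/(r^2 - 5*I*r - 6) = (r + 2*I)/(r - 3*I)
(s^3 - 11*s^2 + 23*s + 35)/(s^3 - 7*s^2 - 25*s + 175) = (s + 1)/(s + 5)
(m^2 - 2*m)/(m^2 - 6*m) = (m - 2)/(m - 6)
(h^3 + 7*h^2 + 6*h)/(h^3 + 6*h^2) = (h + 1)/h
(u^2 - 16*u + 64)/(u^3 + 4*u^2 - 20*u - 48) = (u^2 - 16*u + 64)/(u^3 + 4*u^2 - 20*u - 48)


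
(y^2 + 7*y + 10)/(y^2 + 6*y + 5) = (y + 2)/(y + 1)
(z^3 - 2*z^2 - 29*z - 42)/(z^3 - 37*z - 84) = (z + 2)/(z + 4)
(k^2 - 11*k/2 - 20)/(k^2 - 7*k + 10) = (k^2 - 11*k/2 - 20)/(k^2 - 7*k + 10)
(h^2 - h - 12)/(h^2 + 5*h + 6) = (h - 4)/(h + 2)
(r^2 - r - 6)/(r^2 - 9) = (r + 2)/(r + 3)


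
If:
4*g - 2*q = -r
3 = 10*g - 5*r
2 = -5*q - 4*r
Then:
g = 19/230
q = -6/115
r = -10/23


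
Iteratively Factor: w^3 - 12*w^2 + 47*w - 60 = (w - 4)*(w^2 - 8*w + 15) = (w - 4)*(w - 3)*(w - 5)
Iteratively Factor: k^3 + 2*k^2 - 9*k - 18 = (k - 3)*(k^2 + 5*k + 6) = (k - 3)*(k + 3)*(k + 2)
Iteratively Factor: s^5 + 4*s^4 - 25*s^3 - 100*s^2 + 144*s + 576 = (s + 4)*(s^4 - 25*s^2 + 144) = (s - 4)*(s + 4)*(s^3 + 4*s^2 - 9*s - 36) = (s - 4)*(s + 4)^2*(s^2 - 9) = (s - 4)*(s - 3)*(s + 4)^2*(s + 3)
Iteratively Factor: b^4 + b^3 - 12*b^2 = (b)*(b^3 + b^2 - 12*b) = b^2*(b^2 + b - 12) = b^2*(b - 3)*(b + 4)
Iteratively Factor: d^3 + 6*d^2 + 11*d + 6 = (d + 1)*(d^2 + 5*d + 6) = (d + 1)*(d + 3)*(d + 2)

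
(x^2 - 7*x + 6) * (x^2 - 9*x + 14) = x^4 - 16*x^3 + 83*x^2 - 152*x + 84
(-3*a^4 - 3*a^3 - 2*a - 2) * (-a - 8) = 3*a^5 + 27*a^4 + 24*a^3 + 2*a^2 + 18*a + 16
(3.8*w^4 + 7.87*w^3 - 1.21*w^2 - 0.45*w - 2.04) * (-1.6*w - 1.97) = -6.08*w^5 - 20.078*w^4 - 13.5679*w^3 + 3.1037*w^2 + 4.1505*w + 4.0188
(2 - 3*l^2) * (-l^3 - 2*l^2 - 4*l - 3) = 3*l^5 + 6*l^4 + 10*l^3 + 5*l^2 - 8*l - 6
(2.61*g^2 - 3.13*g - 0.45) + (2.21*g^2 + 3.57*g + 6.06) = 4.82*g^2 + 0.44*g + 5.61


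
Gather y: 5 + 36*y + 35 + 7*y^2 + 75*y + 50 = 7*y^2 + 111*y + 90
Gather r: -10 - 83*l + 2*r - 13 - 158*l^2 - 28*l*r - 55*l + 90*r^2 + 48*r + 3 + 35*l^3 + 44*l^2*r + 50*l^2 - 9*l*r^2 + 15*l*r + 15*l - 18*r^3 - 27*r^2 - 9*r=35*l^3 - 108*l^2 - 123*l - 18*r^3 + r^2*(63 - 9*l) + r*(44*l^2 - 13*l + 41) - 20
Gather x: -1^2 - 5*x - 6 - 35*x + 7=-40*x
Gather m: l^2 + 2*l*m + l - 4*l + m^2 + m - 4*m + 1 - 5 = l^2 - 3*l + m^2 + m*(2*l - 3) - 4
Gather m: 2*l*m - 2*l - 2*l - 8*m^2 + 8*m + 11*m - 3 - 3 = -4*l - 8*m^2 + m*(2*l + 19) - 6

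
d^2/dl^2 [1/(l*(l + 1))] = 2*(l^2 + l*(l + 1) + (l + 1)^2)/(l^3*(l + 1)^3)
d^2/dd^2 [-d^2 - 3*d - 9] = -2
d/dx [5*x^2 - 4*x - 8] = 10*x - 4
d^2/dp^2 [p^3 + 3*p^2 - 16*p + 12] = 6*p + 6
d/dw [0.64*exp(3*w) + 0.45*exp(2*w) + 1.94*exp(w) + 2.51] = (1.92*exp(2*w) + 0.9*exp(w) + 1.94)*exp(w)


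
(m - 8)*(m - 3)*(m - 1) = m^3 - 12*m^2 + 35*m - 24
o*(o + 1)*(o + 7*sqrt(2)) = o^3 + o^2 + 7*sqrt(2)*o^2 + 7*sqrt(2)*o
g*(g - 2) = g^2 - 2*g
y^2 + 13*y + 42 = (y + 6)*(y + 7)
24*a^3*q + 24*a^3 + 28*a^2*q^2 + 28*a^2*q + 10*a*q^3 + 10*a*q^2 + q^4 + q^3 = (2*a + q)^2*(6*a + q)*(q + 1)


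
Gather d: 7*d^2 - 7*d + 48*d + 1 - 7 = 7*d^2 + 41*d - 6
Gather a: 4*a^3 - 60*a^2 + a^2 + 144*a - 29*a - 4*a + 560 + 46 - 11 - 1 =4*a^3 - 59*a^2 + 111*a + 594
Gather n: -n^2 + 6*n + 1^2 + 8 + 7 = -n^2 + 6*n + 16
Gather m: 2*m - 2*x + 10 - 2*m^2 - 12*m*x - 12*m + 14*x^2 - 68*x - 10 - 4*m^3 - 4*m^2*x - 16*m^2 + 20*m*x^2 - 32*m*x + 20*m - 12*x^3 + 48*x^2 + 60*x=-4*m^3 + m^2*(-4*x - 18) + m*(20*x^2 - 44*x + 10) - 12*x^3 + 62*x^2 - 10*x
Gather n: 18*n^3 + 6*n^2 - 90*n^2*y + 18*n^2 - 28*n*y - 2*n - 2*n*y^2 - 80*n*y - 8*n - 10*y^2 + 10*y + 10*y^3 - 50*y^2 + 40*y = 18*n^3 + n^2*(24 - 90*y) + n*(-2*y^2 - 108*y - 10) + 10*y^3 - 60*y^2 + 50*y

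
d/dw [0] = 0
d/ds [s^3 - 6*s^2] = 3*s*(s - 4)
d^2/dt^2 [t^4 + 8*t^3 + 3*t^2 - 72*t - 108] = 12*t^2 + 48*t + 6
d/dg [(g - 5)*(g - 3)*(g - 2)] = 3*g^2 - 20*g + 31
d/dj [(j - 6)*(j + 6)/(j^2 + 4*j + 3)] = 2*(2*j^2 + 39*j + 72)/(j^4 + 8*j^3 + 22*j^2 + 24*j + 9)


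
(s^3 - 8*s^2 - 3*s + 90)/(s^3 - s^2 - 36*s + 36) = (s^2 - 2*s - 15)/(s^2 + 5*s - 6)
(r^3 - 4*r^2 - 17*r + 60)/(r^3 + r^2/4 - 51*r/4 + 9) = 4*(r - 5)/(4*r - 3)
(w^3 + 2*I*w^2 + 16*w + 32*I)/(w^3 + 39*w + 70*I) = (w^2 + 16)/(w^2 - 2*I*w + 35)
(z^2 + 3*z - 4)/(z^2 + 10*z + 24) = (z - 1)/(z + 6)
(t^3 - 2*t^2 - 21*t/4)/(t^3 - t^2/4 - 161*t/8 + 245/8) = 2*t*(2*t + 3)/(4*t^2 + 13*t - 35)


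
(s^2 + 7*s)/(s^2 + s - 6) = s*(s + 7)/(s^2 + s - 6)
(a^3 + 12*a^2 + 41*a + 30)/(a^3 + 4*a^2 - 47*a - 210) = (a + 1)/(a - 7)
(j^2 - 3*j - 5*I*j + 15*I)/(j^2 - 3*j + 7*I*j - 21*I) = (j - 5*I)/(j + 7*I)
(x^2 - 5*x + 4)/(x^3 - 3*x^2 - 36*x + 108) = (x^2 - 5*x + 4)/(x^3 - 3*x^2 - 36*x + 108)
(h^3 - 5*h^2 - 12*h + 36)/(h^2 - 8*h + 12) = h + 3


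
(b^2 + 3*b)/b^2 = (b + 3)/b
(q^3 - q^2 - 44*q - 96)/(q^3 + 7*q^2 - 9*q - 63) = (q^2 - 4*q - 32)/(q^2 + 4*q - 21)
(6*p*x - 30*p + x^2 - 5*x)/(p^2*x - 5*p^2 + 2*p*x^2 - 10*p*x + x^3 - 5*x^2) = (6*p + x)/(p^2 + 2*p*x + x^2)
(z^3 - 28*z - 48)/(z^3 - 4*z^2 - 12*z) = (z + 4)/z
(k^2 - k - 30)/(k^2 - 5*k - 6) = (k + 5)/(k + 1)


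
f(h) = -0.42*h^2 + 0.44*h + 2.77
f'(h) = 0.44 - 0.84*h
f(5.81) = -8.85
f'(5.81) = -4.44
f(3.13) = 0.03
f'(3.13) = -2.19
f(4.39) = -3.39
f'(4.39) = -3.25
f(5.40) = -7.10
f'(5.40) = -4.10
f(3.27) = -0.28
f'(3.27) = -2.31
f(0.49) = 2.88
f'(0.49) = 0.03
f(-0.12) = 2.71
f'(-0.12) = 0.54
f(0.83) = 2.85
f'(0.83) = -0.26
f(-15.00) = -98.33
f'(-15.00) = 13.04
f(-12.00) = -62.99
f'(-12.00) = 10.52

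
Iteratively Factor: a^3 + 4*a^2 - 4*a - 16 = (a + 4)*(a^2 - 4) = (a + 2)*(a + 4)*(a - 2)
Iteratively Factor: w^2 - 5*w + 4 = (w - 1)*(w - 4)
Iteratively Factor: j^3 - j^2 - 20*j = (j - 5)*(j^2 + 4*j) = (j - 5)*(j + 4)*(j)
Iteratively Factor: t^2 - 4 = (t + 2)*(t - 2)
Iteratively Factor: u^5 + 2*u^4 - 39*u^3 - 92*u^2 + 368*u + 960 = (u + 3)*(u^4 - u^3 - 36*u^2 + 16*u + 320) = (u + 3)*(u + 4)*(u^3 - 5*u^2 - 16*u + 80) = (u - 5)*(u + 3)*(u + 4)*(u^2 - 16) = (u - 5)*(u + 3)*(u + 4)^2*(u - 4)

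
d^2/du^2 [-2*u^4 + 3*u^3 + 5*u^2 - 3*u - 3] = -24*u^2 + 18*u + 10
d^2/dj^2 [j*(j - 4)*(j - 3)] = 6*j - 14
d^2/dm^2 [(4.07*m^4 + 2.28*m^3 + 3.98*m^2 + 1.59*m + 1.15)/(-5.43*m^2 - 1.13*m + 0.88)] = (-240.007086*m^6 - 149.838678*m^5 + 85.5066300000003*m^4 - 7.77705800000001*m^3 - 341.772306*m^2 - 98.517438*m - 23.253606)/(160.103007*m^6 + 99.953811*m^5 - 57.039435*m^4 - 30.954655*m^3 + 9.24396*m^2 + 2.625216*m - 0.681472)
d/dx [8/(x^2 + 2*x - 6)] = 16*(-x - 1)/(x^2 + 2*x - 6)^2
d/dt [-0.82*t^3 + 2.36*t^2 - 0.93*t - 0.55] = -2.46*t^2 + 4.72*t - 0.93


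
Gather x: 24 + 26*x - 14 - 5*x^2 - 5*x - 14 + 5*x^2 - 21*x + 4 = 0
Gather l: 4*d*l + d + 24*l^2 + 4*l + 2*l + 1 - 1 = d + 24*l^2 + l*(4*d + 6)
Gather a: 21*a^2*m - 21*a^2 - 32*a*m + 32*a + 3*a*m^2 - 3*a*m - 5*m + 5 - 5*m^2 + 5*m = a^2*(21*m - 21) + a*(3*m^2 - 35*m + 32) - 5*m^2 + 5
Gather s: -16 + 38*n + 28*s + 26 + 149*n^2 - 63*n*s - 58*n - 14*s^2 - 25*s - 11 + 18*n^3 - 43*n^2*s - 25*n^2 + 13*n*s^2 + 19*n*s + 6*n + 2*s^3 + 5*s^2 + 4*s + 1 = 18*n^3 + 124*n^2 - 14*n + 2*s^3 + s^2*(13*n - 9) + s*(-43*n^2 - 44*n + 7)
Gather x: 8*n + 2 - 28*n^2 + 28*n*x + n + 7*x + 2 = -28*n^2 + 9*n + x*(28*n + 7) + 4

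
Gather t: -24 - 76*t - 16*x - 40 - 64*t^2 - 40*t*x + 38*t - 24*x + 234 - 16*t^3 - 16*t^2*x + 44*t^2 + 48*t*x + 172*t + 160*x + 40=-16*t^3 + t^2*(-16*x - 20) + t*(8*x + 134) + 120*x + 210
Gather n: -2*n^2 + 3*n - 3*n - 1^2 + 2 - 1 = -2*n^2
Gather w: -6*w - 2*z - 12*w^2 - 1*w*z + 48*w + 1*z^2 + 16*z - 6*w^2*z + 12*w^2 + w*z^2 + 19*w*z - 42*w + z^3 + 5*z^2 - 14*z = -6*w^2*z + w*(z^2 + 18*z) + z^3 + 6*z^2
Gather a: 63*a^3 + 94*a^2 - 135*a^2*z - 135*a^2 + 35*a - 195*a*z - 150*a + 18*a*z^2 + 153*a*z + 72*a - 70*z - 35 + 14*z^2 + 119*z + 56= 63*a^3 + a^2*(-135*z - 41) + a*(18*z^2 - 42*z - 43) + 14*z^2 + 49*z + 21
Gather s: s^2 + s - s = s^2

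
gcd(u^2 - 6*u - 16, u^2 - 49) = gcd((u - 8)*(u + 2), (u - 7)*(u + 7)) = 1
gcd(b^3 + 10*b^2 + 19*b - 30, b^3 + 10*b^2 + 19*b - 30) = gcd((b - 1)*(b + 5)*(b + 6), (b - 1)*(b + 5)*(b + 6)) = b^3 + 10*b^2 + 19*b - 30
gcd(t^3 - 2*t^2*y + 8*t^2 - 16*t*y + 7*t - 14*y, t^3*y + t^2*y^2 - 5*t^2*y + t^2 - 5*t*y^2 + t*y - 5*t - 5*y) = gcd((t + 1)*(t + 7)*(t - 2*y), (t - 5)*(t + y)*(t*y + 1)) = 1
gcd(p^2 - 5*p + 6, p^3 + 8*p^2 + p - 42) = p - 2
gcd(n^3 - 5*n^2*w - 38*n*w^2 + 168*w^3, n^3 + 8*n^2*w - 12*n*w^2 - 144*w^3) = -n^2 - 2*n*w + 24*w^2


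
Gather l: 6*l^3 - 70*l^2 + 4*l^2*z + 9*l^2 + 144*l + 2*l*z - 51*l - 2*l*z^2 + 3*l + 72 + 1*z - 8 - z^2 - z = 6*l^3 + l^2*(4*z - 61) + l*(-2*z^2 + 2*z + 96) - z^2 + 64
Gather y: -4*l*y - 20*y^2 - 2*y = -20*y^2 + y*(-4*l - 2)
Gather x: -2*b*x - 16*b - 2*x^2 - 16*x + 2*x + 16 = -16*b - 2*x^2 + x*(-2*b - 14) + 16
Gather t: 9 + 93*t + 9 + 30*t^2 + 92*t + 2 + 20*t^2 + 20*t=50*t^2 + 205*t + 20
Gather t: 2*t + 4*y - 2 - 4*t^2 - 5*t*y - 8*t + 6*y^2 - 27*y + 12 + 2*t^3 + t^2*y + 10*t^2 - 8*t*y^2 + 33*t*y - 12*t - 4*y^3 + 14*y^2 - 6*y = 2*t^3 + t^2*(y + 6) + t*(-8*y^2 + 28*y - 18) - 4*y^3 + 20*y^2 - 29*y + 10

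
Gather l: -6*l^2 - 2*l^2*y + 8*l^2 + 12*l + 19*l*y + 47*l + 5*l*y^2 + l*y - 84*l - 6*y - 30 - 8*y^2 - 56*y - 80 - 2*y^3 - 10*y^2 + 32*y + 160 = l^2*(2 - 2*y) + l*(5*y^2 + 20*y - 25) - 2*y^3 - 18*y^2 - 30*y + 50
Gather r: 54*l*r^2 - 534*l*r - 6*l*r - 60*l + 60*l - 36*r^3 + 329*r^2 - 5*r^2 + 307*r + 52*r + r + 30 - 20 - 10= -36*r^3 + r^2*(54*l + 324) + r*(360 - 540*l)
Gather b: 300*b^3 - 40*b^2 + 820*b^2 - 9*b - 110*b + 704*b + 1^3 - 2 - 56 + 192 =300*b^3 + 780*b^2 + 585*b + 135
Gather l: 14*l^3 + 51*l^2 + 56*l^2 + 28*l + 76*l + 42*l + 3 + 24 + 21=14*l^3 + 107*l^2 + 146*l + 48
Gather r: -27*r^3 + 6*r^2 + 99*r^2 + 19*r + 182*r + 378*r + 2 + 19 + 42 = -27*r^3 + 105*r^2 + 579*r + 63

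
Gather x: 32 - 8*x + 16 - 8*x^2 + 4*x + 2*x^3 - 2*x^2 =2*x^3 - 10*x^2 - 4*x + 48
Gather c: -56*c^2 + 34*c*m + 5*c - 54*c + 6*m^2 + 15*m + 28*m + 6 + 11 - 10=-56*c^2 + c*(34*m - 49) + 6*m^2 + 43*m + 7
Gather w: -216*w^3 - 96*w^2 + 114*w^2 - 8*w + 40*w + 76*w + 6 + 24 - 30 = -216*w^3 + 18*w^2 + 108*w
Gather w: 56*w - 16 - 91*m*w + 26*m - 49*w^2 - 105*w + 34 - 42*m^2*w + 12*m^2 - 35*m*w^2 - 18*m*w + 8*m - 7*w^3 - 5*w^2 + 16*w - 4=12*m^2 + 34*m - 7*w^3 + w^2*(-35*m - 54) + w*(-42*m^2 - 109*m - 33) + 14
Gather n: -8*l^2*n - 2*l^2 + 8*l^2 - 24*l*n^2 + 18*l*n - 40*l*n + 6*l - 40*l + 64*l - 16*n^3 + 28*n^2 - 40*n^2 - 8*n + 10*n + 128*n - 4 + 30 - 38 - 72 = 6*l^2 + 30*l - 16*n^3 + n^2*(-24*l - 12) + n*(-8*l^2 - 22*l + 130) - 84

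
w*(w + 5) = w^2 + 5*w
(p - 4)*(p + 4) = p^2 - 16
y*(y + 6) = y^2 + 6*y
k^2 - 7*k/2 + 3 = (k - 2)*(k - 3/2)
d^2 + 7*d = d*(d + 7)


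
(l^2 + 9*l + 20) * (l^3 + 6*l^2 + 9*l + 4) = l^5 + 15*l^4 + 83*l^3 + 205*l^2 + 216*l + 80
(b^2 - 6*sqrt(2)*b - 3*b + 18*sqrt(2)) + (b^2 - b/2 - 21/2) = 2*b^2 - 6*sqrt(2)*b - 7*b/2 - 21/2 + 18*sqrt(2)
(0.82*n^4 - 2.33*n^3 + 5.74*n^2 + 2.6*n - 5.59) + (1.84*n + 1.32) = 0.82*n^4 - 2.33*n^3 + 5.74*n^2 + 4.44*n - 4.27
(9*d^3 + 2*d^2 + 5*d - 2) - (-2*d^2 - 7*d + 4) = 9*d^3 + 4*d^2 + 12*d - 6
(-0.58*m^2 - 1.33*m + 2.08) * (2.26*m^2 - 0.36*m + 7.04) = -1.3108*m^4 - 2.797*m^3 + 1.0964*m^2 - 10.112*m + 14.6432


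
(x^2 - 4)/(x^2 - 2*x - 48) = (4 - x^2)/(-x^2 + 2*x + 48)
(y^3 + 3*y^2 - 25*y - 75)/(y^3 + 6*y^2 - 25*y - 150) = (y + 3)/(y + 6)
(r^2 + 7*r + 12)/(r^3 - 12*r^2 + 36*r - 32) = (r^2 + 7*r + 12)/(r^3 - 12*r^2 + 36*r - 32)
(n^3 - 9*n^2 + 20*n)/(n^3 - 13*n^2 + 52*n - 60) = n*(n - 4)/(n^2 - 8*n + 12)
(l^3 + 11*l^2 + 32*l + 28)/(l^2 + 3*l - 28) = (l^2 + 4*l + 4)/(l - 4)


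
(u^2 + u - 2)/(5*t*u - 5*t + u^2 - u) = (u + 2)/(5*t + u)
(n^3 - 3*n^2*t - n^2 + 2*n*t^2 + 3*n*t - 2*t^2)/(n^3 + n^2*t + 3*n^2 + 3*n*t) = (n^3 - 3*n^2*t - n^2 + 2*n*t^2 + 3*n*t - 2*t^2)/(n*(n^2 + n*t + 3*n + 3*t))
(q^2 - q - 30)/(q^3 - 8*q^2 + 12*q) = (q + 5)/(q*(q - 2))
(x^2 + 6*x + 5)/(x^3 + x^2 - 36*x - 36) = (x + 5)/(x^2 - 36)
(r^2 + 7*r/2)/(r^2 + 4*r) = (r + 7/2)/(r + 4)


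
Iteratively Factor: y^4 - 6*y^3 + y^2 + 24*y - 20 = (y - 1)*(y^3 - 5*y^2 - 4*y + 20) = (y - 5)*(y - 1)*(y^2 - 4) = (y - 5)*(y - 2)*(y - 1)*(y + 2)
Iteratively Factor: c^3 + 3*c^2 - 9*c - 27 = (c - 3)*(c^2 + 6*c + 9) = (c - 3)*(c + 3)*(c + 3)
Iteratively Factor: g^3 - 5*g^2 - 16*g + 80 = (g + 4)*(g^2 - 9*g + 20) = (g - 4)*(g + 4)*(g - 5)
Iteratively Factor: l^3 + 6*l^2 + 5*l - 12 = (l + 3)*(l^2 + 3*l - 4) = (l + 3)*(l + 4)*(l - 1)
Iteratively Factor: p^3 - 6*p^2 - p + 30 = (p - 5)*(p^2 - p - 6) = (p - 5)*(p + 2)*(p - 3)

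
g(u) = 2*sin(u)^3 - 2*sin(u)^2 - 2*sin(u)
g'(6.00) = -0.40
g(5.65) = 0.07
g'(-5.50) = -1.30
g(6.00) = 0.36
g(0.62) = -1.44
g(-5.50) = -1.70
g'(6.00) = -0.40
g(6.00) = 0.36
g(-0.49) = 0.29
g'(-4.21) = 0.43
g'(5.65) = 1.99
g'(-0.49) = 1.07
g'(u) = 6*sin(u)^2*cos(u) - 4*sin(u)*cos(u) - 2*cos(u)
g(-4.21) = -1.94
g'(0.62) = -1.87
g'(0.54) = -2.12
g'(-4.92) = -0.03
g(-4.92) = -2.00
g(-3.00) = 0.24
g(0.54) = -1.29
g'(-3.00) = 1.30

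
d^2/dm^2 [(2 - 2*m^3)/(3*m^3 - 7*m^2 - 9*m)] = 12*(-7*m^6 - 27*m^5 + 18*m^4 - 83*m^3 + 22*m^2 + 63*m + 27)/(m^3*(27*m^6 - 189*m^5 + 198*m^4 + 791*m^3 - 594*m^2 - 1701*m - 729))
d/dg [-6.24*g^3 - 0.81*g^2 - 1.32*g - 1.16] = -18.72*g^2 - 1.62*g - 1.32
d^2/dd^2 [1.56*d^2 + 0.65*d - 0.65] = 3.12000000000000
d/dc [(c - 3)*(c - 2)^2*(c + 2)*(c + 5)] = 5*c^4 - 69*c^2 + 60*c + 76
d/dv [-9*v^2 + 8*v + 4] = 8 - 18*v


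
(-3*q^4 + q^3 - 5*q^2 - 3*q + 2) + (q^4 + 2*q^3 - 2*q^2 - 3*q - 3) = -2*q^4 + 3*q^3 - 7*q^2 - 6*q - 1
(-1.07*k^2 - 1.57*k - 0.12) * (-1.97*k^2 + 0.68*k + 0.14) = 2.1079*k^4 + 2.3653*k^3 - 0.981*k^2 - 0.3014*k - 0.0168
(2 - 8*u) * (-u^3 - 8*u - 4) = 8*u^4 - 2*u^3 + 64*u^2 + 16*u - 8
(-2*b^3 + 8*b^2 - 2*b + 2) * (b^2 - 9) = -2*b^5 + 8*b^4 + 16*b^3 - 70*b^2 + 18*b - 18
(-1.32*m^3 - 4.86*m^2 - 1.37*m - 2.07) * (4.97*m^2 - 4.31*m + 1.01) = -6.5604*m^5 - 18.465*m^4 + 12.8045*m^3 - 9.2918*m^2 + 7.538*m - 2.0907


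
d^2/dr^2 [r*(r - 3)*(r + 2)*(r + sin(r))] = -r^3*sin(r) + r^2*sin(r) + 6*r^2*cos(r) + 12*r^2 + 12*r*sin(r) - 4*r*cos(r) - 6*r - 2*sin(r) - 12*cos(r) - 12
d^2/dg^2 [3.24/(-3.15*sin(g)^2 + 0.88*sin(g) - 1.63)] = (128.5956*sin(g)^4 - 26.94384*sin(g)^3 - 256.927464*sin(g)^2 + 58.535136*sin(g) + 28.253448)/(3.15*sin(g)^2 - 0.88*sin(g) + 1.63)^3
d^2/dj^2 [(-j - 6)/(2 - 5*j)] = 320/(5*j - 2)^3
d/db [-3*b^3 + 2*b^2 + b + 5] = -9*b^2 + 4*b + 1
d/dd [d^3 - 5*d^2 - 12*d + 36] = 3*d^2 - 10*d - 12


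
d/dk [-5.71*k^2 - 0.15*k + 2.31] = -11.42*k - 0.15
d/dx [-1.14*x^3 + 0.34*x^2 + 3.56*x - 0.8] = -3.42*x^2 + 0.68*x + 3.56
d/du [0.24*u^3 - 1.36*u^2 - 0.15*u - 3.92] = 0.72*u^2 - 2.72*u - 0.15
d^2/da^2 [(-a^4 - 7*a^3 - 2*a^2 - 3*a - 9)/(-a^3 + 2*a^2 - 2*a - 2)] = 2*(18*a^6 - 51*a^5 - 60*a^4 - 70*a^3 + 258*a^2 - 42*a + 68)/(a^9 - 6*a^8 + 18*a^7 - 26*a^6 + 12*a^5 + 24*a^4 - 28*a^3 + 24*a + 8)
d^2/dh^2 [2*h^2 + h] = 4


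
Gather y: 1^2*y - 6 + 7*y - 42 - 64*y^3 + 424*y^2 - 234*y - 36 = -64*y^3 + 424*y^2 - 226*y - 84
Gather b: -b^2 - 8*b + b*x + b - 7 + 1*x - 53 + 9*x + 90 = -b^2 + b*(x - 7) + 10*x + 30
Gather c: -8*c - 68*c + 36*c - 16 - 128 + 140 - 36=-40*c - 40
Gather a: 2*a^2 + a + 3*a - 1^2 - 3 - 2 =2*a^2 + 4*a - 6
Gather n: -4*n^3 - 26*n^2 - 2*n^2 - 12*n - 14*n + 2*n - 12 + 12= -4*n^3 - 28*n^2 - 24*n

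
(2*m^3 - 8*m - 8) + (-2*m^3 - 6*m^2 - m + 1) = -6*m^2 - 9*m - 7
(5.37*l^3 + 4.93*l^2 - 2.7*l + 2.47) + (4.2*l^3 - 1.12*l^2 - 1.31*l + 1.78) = 9.57*l^3 + 3.81*l^2 - 4.01*l + 4.25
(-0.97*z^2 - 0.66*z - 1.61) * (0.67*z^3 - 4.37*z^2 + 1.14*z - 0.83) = -0.6499*z^5 + 3.7967*z^4 + 0.6997*z^3 + 7.0884*z^2 - 1.2876*z + 1.3363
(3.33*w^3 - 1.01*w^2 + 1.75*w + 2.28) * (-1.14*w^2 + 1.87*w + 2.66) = -3.7962*w^5 + 7.3785*w^4 + 4.9741*w^3 - 2.0133*w^2 + 8.9186*w + 6.0648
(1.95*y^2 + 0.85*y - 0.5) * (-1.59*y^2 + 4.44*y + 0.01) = -3.1005*y^4 + 7.3065*y^3 + 4.5885*y^2 - 2.2115*y - 0.005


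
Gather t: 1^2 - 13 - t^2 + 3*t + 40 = -t^2 + 3*t + 28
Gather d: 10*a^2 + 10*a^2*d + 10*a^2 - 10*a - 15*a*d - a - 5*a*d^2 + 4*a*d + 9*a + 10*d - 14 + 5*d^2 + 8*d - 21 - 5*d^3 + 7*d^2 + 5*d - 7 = 20*a^2 - 2*a - 5*d^3 + d^2*(12 - 5*a) + d*(10*a^2 - 11*a + 23) - 42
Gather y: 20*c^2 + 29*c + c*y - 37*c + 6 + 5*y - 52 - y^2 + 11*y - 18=20*c^2 - 8*c - y^2 + y*(c + 16) - 64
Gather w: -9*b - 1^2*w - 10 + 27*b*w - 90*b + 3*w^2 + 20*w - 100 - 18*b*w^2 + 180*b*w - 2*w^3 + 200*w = -99*b - 2*w^3 + w^2*(3 - 18*b) + w*(207*b + 219) - 110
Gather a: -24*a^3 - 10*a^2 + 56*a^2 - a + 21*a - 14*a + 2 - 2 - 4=-24*a^3 + 46*a^2 + 6*a - 4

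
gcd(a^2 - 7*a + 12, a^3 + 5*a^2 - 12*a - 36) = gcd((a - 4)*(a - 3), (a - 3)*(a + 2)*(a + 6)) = a - 3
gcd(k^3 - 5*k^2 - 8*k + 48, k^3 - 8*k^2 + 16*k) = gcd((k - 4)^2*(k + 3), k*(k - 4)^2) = k^2 - 8*k + 16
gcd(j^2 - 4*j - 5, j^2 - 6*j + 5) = j - 5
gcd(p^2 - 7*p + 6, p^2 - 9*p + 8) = p - 1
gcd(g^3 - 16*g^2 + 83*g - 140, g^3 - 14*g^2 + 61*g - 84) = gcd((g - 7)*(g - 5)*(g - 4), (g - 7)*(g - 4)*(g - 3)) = g^2 - 11*g + 28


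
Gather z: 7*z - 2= 7*z - 2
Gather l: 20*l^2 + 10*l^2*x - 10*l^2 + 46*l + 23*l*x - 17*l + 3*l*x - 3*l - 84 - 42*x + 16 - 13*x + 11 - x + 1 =l^2*(10*x + 10) + l*(26*x + 26) - 56*x - 56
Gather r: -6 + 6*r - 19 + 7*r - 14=13*r - 39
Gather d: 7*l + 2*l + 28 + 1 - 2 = 9*l + 27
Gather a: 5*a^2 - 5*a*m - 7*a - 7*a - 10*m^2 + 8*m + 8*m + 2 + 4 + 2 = 5*a^2 + a*(-5*m - 14) - 10*m^2 + 16*m + 8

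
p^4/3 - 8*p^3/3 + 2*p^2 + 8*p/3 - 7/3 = (p/3 + 1/3)*(p - 7)*(p - 1)^2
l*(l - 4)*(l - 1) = l^3 - 5*l^2 + 4*l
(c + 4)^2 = c^2 + 8*c + 16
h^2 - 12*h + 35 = (h - 7)*(h - 5)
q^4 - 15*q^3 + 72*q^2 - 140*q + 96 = (q - 8)*(q - 3)*(q - 2)^2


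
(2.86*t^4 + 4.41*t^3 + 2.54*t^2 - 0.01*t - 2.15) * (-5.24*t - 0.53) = -14.9864*t^5 - 24.6242*t^4 - 15.6469*t^3 - 1.2938*t^2 + 11.2713*t + 1.1395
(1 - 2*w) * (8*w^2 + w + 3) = -16*w^3 + 6*w^2 - 5*w + 3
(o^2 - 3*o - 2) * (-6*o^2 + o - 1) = -6*o^4 + 19*o^3 + 8*o^2 + o + 2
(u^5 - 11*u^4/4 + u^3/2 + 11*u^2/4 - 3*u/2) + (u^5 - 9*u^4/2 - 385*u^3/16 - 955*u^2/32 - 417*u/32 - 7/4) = 2*u^5 - 29*u^4/4 - 377*u^3/16 - 867*u^2/32 - 465*u/32 - 7/4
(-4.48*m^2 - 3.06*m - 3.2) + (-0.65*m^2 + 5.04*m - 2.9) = -5.13*m^2 + 1.98*m - 6.1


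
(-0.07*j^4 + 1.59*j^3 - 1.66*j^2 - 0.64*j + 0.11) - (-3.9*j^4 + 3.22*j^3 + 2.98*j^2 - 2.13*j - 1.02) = 3.83*j^4 - 1.63*j^3 - 4.64*j^2 + 1.49*j + 1.13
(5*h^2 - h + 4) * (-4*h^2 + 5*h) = -20*h^4 + 29*h^3 - 21*h^2 + 20*h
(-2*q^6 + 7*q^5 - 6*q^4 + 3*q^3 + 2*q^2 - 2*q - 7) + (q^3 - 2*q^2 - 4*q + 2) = -2*q^6 + 7*q^5 - 6*q^4 + 4*q^3 - 6*q - 5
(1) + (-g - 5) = -g - 4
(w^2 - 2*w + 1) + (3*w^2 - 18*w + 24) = 4*w^2 - 20*w + 25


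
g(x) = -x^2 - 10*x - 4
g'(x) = -2*x - 10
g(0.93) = -14.16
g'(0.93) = -11.86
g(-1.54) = 9.03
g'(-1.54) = -6.92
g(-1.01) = 5.08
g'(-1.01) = -7.98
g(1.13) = -16.58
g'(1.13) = -12.26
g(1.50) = -21.25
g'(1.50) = -13.00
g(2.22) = -31.13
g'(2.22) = -14.44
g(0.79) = -12.52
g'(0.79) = -11.58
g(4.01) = -60.18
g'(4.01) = -18.02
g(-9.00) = 5.00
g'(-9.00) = 8.00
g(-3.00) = 17.00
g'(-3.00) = -4.00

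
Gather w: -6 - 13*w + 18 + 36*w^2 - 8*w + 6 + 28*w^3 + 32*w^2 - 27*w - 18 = 28*w^3 + 68*w^2 - 48*w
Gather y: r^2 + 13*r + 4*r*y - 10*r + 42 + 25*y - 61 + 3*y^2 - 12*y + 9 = r^2 + 3*r + 3*y^2 + y*(4*r + 13) - 10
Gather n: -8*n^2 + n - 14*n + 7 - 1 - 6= -8*n^2 - 13*n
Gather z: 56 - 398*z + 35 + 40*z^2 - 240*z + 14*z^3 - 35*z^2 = 14*z^3 + 5*z^2 - 638*z + 91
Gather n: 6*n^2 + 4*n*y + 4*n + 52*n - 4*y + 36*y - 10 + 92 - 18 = 6*n^2 + n*(4*y + 56) + 32*y + 64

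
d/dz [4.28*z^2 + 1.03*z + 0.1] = 8.56*z + 1.03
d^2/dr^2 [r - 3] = 0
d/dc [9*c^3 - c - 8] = 27*c^2 - 1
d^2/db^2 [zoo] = 0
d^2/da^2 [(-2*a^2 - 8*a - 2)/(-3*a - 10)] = -44/(27*a^3 + 270*a^2 + 900*a + 1000)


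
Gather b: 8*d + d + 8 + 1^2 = 9*d + 9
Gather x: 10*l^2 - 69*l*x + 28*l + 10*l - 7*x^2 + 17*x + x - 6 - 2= 10*l^2 + 38*l - 7*x^2 + x*(18 - 69*l) - 8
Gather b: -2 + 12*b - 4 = 12*b - 6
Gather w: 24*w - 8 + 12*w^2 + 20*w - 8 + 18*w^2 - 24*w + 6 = 30*w^2 + 20*w - 10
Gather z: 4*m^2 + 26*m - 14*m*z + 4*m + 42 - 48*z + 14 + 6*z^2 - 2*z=4*m^2 + 30*m + 6*z^2 + z*(-14*m - 50) + 56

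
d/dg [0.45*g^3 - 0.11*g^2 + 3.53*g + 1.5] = 1.35*g^2 - 0.22*g + 3.53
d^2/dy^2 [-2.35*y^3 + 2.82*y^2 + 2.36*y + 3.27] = 5.64 - 14.1*y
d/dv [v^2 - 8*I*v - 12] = 2*v - 8*I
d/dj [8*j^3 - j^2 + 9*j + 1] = 24*j^2 - 2*j + 9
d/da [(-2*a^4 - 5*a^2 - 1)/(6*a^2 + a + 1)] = (-24*a^5 - 6*a^4 - 8*a^3 - 5*a^2 + 2*a + 1)/(36*a^4 + 12*a^3 + 13*a^2 + 2*a + 1)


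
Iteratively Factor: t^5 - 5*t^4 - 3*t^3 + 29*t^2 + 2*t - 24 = (t - 1)*(t^4 - 4*t^3 - 7*t^2 + 22*t + 24) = (t - 4)*(t - 1)*(t^3 - 7*t - 6) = (t - 4)*(t - 1)*(t + 2)*(t^2 - 2*t - 3) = (t - 4)*(t - 1)*(t + 1)*(t + 2)*(t - 3)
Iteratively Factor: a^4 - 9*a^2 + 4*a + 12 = (a + 1)*(a^3 - a^2 - 8*a + 12) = (a + 1)*(a + 3)*(a^2 - 4*a + 4) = (a - 2)*(a + 1)*(a + 3)*(a - 2)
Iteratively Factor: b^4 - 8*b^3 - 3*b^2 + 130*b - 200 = (b + 4)*(b^3 - 12*b^2 + 45*b - 50) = (b - 5)*(b + 4)*(b^2 - 7*b + 10) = (b - 5)*(b - 2)*(b + 4)*(b - 5)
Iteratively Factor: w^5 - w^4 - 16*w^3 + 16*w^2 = (w)*(w^4 - w^3 - 16*w^2 + 16*w) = w*(w - 4)*(w^3 + 3*w^2 - 4*w) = w*(w - 4)*(w + 4)*(w^2 - w) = w^2*(w - 4)*(w + 4)*(w - 1)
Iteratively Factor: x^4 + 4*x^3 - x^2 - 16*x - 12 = (x + 3)*(x^3 + x^2 - 4*x - 4) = (x + 2)*(x + 3)*(x^2 - x - 2) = (x - 2)*(x + 2)*(x + 3)*(x + 1)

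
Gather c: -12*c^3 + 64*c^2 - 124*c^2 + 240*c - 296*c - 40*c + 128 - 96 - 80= -12*c^3 - 60*c^2 - 96*c - 48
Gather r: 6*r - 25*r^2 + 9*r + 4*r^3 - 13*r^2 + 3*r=4*r^3 - 38*r^2 + 18*r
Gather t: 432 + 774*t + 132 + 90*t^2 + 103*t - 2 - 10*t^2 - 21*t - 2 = 80*t^2 + 856*t + 560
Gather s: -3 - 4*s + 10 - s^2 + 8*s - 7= -s^2 + 4*s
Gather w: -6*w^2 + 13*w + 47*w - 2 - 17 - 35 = -6*w^2 + 60*w - 54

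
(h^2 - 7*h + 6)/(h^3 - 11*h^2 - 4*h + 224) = (h^2 - 7*h + 6)/(h^3 - 11*h^2 - 4*h + 224)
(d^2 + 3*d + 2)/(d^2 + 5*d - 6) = (d^2 + 3*d + 2)/(d^2 + 5*d - 6)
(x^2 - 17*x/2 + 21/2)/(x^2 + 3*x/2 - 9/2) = (x - 7)/(x + 3)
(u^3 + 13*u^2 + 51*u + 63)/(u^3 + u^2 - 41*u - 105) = (u^2 + 10*u + 21)/(u^2 - 2*u - 35)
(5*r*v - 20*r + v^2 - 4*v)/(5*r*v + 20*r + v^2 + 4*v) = (v - 4)/(v + 4)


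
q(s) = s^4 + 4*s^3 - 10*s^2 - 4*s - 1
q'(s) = 4*s^3 + 12*s^2 - 20*s - 4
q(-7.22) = 718.50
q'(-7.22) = -739.53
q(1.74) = -8.00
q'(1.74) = 18.60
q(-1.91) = -44.40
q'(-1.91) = 50.11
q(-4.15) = -145.90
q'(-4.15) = -0.22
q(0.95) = -9.58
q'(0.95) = -8.74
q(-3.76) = -140.09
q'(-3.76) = 28.22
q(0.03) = -1.13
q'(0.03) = -4.59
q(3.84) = 280.11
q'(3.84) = 322.64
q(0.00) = -1.00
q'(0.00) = -4.00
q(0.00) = -1.00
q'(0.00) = -4.00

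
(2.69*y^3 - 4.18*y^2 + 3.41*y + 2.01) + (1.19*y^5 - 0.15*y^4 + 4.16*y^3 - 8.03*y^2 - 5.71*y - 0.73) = 1.19*y^5 - 0.15*y^4 + 6.85*y^3 - 12.21*y^2 - 2.3*y + 1.28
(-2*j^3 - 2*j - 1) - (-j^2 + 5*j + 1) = -2*j^3 + j^2 - 7*j - 2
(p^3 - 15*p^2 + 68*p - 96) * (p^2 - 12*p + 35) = p^5 - 27*p^4 + 283*p^3 - 1437*p^2 + 3532*p - 3360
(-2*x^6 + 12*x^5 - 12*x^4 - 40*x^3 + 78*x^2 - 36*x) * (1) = -2*x^6 + 12*x^5 - 12*x^4 - 40*x^3 + 78*x^2 - 36*x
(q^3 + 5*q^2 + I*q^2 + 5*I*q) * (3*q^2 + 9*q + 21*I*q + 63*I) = 3*q^5 + 24*q^4 + 24*I*q^4 + 24*q^3 + 192*I*q^3 - 168*q^2 + 360*I*q^2 - 315*q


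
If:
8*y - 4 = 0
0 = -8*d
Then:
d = 0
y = 1/2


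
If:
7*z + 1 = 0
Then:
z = -1/7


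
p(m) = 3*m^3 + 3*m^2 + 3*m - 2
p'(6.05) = 368.72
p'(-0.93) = 5.20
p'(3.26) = 118.21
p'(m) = 9*m^2 + 6*m + 3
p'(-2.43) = 41.56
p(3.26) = 143.60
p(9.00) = 2455.00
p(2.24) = 53.49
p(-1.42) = -8.80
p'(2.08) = 54.42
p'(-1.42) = 12.63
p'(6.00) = 363.00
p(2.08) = 44.22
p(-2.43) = -34.62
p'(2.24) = 61.60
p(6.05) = 790.29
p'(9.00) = 786.00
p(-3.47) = -101.63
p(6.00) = 772.00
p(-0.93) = -4.61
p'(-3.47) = 90.55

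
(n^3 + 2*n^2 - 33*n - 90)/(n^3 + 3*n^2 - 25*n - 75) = (n - 6)/(n - 5)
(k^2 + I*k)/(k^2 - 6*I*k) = (k + I)/(k - 6*I)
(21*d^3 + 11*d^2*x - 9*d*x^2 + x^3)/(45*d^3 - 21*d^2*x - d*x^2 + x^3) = (-7*d^2 - 6*d*x + x^2)/(-15*d^2 + 2*d*x + x^2)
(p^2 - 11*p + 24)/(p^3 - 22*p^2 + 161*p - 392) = (p - 3)/(p^2 - 14*p + 49)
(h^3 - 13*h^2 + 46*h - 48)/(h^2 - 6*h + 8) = (h^2 - 11*h + 24)/(h - 4)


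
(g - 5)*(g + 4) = g^2 - g - 20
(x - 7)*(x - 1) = x^2 - 8*x + 7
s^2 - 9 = (s - 3)*(s + 3)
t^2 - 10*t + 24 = (t - 6)*(t - 4)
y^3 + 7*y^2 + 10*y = y*(y + 2)*(y + 5)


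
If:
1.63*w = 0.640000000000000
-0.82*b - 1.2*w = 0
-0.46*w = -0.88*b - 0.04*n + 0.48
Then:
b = -0.57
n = 29.16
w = 0.39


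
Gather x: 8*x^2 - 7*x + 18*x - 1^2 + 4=8*x^2 + 11*x + 3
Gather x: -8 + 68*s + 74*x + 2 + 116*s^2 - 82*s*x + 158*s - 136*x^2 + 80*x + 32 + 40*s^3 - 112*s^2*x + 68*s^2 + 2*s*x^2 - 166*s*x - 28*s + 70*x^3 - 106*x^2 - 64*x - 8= 40*s^3 + 184*s^2 + 198*s + 70*x^3 + x^2*(2*s - 242) + x*(-112*s^2 - 248*s + 90) + 18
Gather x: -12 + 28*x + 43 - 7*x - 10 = 21*x + 21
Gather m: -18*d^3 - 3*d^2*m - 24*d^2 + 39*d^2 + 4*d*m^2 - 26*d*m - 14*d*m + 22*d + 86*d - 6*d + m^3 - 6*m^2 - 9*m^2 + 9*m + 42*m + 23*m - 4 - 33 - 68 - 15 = -18*d^3 + 15*d^2 + 102*d + m^3 + m^2*(4*d - 15) + m*(-3*d^2 - 40*d + 74) - 120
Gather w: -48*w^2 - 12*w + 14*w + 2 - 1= -48*w^2 + 2*w + 1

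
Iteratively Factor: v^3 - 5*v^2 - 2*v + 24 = (v - 4)*(v^2 - v - 6) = (v - 4)*(v + 2)*(v - 3)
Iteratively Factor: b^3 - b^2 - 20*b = (b - 5)*(b^2 + 4*b) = b*(b - 5)*(b + 4)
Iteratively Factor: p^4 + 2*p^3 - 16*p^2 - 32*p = (p + 4)*(p^3 - 2*p^2 - 8*p) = (p - 4)*(p + 4)*(p^2 + 2*p) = p*(p - 4)*(p + 4)*(p + 2)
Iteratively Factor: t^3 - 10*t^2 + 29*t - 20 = (t - 1)*(t^2 - 9*t + 20) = (t - 4)*(t - 1)*(t - 5)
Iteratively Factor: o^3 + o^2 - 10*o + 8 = (o - 1)*(o^2 + 2*o - 8) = (o - 2)*(o - 1)*(o + 4)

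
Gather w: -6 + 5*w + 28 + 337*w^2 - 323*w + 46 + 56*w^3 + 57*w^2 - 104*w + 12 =56*w^3 + 394*w^2 - 422*w + 80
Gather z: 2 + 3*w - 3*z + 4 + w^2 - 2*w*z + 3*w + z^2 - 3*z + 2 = w^2 + 6*w + z^2 + z*(-2*w - 6) + 8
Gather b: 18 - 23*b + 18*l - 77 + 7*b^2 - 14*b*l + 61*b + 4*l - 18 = 7*b^2 + b*(38 - 14*l) + 22*l - 77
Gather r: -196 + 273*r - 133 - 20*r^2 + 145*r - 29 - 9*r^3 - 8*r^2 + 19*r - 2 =-9*r^3 - 28*r^2 + 437*r - 360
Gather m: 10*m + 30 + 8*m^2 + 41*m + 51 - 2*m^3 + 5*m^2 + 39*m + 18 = -2*m^3 + 13*m^2 + 90*m + 99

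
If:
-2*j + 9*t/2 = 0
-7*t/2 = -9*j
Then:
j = 0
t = 0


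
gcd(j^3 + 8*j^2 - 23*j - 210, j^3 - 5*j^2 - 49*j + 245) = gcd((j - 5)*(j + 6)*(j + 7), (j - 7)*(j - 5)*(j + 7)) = j^2 + 2*j - 35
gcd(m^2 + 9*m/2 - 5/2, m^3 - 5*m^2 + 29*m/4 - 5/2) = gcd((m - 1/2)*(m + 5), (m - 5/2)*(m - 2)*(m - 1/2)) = m - 1/2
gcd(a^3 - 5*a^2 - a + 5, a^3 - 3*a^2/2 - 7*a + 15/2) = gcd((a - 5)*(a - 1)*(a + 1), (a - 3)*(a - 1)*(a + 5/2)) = a - 1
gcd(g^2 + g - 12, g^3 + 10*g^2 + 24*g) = g + 4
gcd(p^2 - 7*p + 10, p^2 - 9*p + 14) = p - 2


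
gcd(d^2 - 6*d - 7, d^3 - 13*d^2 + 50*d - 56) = d - 7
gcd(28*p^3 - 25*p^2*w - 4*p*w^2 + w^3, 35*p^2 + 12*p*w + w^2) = 1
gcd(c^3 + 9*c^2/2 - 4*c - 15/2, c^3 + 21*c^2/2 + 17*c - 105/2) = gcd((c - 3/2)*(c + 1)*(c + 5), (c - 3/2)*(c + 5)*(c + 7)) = c^2 + 7*c/2 - 15/2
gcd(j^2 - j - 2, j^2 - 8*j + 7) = 1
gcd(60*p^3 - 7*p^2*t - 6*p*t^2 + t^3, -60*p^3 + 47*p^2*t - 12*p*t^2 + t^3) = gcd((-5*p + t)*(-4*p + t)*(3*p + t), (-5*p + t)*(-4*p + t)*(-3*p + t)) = 20*p^2 - 9*p*t + t^2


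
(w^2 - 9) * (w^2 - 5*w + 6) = w^4 - 5*w^3 - 3*w^2 + 45*w - 54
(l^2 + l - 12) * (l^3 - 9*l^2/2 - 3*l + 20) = l^5 - 7*l^4/2 - 39*l^3/2 + 71*l^2 + 56*l - 240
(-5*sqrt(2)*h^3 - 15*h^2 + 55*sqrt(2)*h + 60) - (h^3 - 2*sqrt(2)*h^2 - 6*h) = -5*sqrt(2)*h^3 - h^3 - 15*h^2 + 2*sqrt(2)*h^2 + 6*h + 55*sqrt(2)*h + 60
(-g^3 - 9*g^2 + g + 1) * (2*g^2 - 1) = -2*g^5 - 18*g^4 + 3*g^3 + 11*g^2 - g - 1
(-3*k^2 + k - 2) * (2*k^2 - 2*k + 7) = -6*k^4 + 8*k^3 - 27*k^2 + 11*k - 14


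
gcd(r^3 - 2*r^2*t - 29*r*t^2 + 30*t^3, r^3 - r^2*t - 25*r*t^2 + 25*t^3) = r^2 + 4*r*t - 5*t^2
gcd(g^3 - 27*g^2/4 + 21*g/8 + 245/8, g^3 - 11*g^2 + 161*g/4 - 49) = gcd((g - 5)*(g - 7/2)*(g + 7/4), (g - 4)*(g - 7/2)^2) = g - 7/2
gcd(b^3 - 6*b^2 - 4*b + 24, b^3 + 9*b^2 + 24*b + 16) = 1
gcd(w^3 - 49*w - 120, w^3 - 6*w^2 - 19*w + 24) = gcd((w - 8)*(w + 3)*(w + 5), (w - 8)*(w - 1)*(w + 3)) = w^2 - 5*w - 24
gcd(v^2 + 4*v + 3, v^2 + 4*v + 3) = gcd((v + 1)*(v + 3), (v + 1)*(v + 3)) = v^2 + 4*v + 3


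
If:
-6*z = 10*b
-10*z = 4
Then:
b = 6/25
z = -2/5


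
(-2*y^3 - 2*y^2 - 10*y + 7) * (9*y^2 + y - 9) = -18*y^5 - 20*y^4 - 74*y^3 + 71*y^2 + 97*y - 63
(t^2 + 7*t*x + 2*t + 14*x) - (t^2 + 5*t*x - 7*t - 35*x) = 2*t*x + 9*t + 49*x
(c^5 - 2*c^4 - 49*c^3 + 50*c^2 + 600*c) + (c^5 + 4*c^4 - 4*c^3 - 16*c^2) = 2*c^5 + 2*c^4 - 53*c^3 + 34*c^2 + 600*c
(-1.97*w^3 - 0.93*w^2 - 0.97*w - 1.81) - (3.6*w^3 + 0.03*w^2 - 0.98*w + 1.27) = -5.57*w^3 - 0.96*w^2 + 0.01*w - 3.08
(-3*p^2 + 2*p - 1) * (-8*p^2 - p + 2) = 24*p^4 - 13*p^3 + 5*p - 2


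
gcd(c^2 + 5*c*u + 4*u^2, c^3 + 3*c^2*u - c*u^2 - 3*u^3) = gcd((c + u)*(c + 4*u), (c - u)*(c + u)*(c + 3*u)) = c + u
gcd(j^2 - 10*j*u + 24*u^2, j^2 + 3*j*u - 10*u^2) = 1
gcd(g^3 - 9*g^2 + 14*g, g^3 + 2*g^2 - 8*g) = g^2 - 2*g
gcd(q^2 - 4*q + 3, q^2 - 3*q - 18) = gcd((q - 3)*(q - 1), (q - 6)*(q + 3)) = 1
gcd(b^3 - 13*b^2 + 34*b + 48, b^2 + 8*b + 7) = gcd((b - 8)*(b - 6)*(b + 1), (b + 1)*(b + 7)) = b + 1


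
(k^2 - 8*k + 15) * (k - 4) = k^3 - 12*k^2 + 47*k - 60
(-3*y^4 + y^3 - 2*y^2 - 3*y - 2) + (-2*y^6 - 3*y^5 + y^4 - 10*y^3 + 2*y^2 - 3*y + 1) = -2*y^6 - 3*y^5 - 2*y^4 - 9*y^3 - 6*y - 1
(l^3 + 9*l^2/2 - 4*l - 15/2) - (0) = l^3 + 9*l^2/2 - 4*l - 15/2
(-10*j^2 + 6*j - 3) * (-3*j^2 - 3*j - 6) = 30*j^4 + 12*j^3 + 51*j^2 - 27*j + 18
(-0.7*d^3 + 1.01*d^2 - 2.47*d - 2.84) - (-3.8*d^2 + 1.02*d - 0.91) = -0.7*d^3 + 4.81*d^2 - 3.49*d - 1.93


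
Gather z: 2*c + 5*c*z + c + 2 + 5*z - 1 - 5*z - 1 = 5*c*z + 3*c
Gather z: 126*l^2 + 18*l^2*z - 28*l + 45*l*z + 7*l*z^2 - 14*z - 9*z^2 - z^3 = 126*l^2 - 28*l - z^3 + z^2*(7*l - 9) + z*(18*l^2 + 45*l - 14)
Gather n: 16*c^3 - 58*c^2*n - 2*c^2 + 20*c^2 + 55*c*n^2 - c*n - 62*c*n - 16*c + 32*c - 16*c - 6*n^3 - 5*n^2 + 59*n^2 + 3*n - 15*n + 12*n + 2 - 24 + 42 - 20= 16*c^3 + 18*c^2 - 6*n^3 + n^2*(55*c + 54) + n*(-58*c^2 - 63*c)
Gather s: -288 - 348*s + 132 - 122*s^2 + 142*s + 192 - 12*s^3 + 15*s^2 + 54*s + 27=-12*s^3 - 107*s^2 - 152*s + 63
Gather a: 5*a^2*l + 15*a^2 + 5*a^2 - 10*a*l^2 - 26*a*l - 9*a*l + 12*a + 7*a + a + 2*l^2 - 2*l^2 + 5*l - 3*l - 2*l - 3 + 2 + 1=a^2*(5*l + 20) + a*(-10*l^2 - 35*l + 20)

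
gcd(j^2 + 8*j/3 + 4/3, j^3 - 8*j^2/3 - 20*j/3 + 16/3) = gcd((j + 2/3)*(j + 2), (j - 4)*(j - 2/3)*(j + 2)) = j + 2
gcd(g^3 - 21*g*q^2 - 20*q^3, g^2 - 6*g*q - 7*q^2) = g + q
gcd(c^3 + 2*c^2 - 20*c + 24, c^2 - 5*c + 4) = 1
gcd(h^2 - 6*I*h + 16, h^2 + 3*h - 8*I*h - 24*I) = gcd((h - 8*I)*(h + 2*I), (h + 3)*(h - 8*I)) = h - 8*I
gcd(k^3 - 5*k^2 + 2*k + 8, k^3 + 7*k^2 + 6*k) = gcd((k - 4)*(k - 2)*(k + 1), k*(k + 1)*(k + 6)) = k + 1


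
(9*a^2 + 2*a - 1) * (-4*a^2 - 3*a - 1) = -36*a^4 - 35*a^3 - 11*a^2 + a + 1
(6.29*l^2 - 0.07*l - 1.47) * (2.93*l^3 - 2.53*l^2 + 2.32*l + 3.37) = 18.4297*l^5 - 16.1188*l^4 + 10.4628*l^3 + 24.754*l^2 - 3.6463*l - 4.9539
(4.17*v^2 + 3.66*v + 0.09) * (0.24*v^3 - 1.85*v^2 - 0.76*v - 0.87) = 1.0008*v^5 - 6.8361*v^4 - 9.9186*v^3 - 6.576*v^2 - 3.2526*v - 0.0783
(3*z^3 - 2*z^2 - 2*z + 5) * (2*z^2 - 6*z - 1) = 6*z^5 - 22*z^4 + 5*z^3 + 24*z^2 - 28*z - 5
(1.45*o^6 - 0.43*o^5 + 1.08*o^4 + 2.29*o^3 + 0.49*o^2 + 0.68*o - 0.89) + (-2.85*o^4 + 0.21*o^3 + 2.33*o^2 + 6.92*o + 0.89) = 1.45*o^6 - 0.43*o^5 - 1.77*o^4 + 2.5*o^3 + 2.82*o^2 + 7.6*o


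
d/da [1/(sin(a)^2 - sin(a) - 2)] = (1 - 2*sin(a))*cos(a)/(sin(a) + cos(a)^2 + 1)^2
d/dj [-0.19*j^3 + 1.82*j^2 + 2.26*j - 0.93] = -0.57*j^2 + 3.64*j + 2.26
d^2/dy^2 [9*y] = 0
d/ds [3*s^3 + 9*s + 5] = 9*s^2 + 9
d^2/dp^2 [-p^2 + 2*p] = -2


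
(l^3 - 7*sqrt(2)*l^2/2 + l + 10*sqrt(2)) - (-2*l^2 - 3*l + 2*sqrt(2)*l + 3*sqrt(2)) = l^3 - 7*sqrt(2)*l^2/2 + 2*l^2 - 2*sqrt(2)*l + 4*l + 7*sqrt(2)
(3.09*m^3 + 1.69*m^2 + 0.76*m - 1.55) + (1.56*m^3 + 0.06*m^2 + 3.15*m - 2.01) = 4.65*m^3 + 1.75*m^2 + 3.91*m - 3.56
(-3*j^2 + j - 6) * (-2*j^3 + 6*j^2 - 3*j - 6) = 6*j^5 - 20*j^4 + 27*j^3 - 21*j^2 + 12*j + 36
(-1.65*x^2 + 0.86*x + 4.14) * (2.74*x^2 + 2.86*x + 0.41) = -4.521*x^4 - 2.3626*x^3 + 13.1267*x^2 + 12.193*x + 1.6974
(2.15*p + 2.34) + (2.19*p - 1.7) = 4.34*p + 0.64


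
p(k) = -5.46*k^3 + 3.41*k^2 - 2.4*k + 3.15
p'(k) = -16.38*k^2 + 6.82*k - 2.4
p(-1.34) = 25.63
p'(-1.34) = -40.95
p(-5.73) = 1156.07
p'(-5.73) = -579.28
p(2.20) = -43.76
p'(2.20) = -66.68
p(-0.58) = 6.75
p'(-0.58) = -11.87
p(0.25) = 2.68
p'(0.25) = -1.72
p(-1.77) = 48.36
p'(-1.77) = -65.79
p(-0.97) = 13.67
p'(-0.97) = -24.43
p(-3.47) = 280.67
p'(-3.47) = -223.30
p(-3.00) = 188.46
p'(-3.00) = -170.28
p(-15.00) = 19233.90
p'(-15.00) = -3790.20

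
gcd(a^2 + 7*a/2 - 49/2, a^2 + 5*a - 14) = a + 7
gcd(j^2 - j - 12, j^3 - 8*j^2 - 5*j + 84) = j^2 - j - 12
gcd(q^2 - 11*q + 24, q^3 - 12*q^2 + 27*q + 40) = q - 8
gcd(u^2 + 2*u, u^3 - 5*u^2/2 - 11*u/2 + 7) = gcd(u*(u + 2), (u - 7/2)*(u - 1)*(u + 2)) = u + 2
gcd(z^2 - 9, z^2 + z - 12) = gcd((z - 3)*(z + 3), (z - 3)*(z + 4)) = z - 3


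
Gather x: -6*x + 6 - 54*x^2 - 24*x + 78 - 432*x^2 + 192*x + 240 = -486*x^2 + 162*x + 324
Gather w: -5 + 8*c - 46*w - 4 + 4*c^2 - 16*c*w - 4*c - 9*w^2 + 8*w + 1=4*c^2 + 4*c - 9*w^2 + w*(-16*c - 38) - 8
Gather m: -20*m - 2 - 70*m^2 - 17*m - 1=-70*m^2 - 37*m - 3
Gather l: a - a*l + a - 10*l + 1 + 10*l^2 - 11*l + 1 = 2*a + 10*l^2 + l*(-a - 21) + 2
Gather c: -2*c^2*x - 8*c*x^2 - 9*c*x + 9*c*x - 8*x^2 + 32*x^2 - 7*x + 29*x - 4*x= -2*c^2*x - 8*c*x^2 + 24*x^2 + 18*x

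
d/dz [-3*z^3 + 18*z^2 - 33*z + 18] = -9*z^2 + 36*z - 33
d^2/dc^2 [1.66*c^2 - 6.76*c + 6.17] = 3.32000000000000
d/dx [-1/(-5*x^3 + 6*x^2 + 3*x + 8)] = 3*(-5*x^2 + 4*x + 1)/(-5*x^3 + 6*x^2 + 3*x + 8)^2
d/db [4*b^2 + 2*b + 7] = 8*b + 2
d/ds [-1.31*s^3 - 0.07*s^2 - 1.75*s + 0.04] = -3.93*s^2 - 0.14*s - 1.75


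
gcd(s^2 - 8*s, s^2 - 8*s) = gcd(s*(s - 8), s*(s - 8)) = s^2 - 8*s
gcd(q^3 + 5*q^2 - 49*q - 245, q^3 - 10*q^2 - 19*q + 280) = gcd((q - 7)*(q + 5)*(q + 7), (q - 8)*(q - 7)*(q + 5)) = q^2 - 2*q - 35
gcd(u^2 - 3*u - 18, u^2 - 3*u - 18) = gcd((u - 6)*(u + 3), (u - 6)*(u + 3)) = u^2 - 3*u - 18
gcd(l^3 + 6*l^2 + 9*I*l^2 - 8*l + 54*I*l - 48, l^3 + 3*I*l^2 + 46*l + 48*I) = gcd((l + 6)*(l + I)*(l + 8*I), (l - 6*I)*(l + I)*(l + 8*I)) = l^2 + 9*I*l - 8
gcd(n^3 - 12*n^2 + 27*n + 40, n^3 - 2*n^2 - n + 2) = n + 1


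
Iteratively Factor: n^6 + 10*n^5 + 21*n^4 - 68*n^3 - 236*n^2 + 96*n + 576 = (n - 2)*(n^5 + 12*n^4 + 45*n^3 + 22*n^2 - 192*n - 288) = (n - 2)*(n + 4)*(n^4 + 8*n^3 + 13*n^2 - 30*n - 72) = (n - 2)*(n + 3)*(n + 4)*(n^3 + 5*n^2 - 2*n - 24) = (n - 2)^2*(n + 3)*(n + 4)*(n^2 + 7*n + 12) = (n - 2)^2*(n + 3)^2*(n + 4)*(n + 4)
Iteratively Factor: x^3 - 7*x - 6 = (x + 2)*(x^2 - 2*x - 3) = (x - 3)*(x + 2)*(x + 1)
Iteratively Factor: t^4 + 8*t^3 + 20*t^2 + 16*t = (t + 2)*(t^3 + 6*t^2 + 8*t) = t*(t + 2)*(t^2 + 6*t + 8) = t*(t + 2)^2*(t + 4)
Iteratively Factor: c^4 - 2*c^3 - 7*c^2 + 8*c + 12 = (c - 3)*(c^3 + c^2 - 4*c - 4) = (c - 3)*(c + 2)*(c^2 - c - 2) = (c - 3)*(c - 2)*(c + 2)*(c + 1)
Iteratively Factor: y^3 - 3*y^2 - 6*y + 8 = (y - 1)*(y^2 - 2*y - 8) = (y - 1)*(y + 2)*(y - 4)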